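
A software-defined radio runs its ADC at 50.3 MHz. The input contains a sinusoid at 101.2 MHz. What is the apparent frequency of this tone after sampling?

101.2 MHz mod fs = 0.6 MHz.
0.6 MHz ≤ fs/2 = 25.15 MHz, appears at 0.6 MHz.

0.6 MHz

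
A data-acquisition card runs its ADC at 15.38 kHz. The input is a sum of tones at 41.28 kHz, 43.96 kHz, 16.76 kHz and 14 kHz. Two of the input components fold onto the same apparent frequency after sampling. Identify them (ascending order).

14 kHz, 16.76 kHz

fs/2 = 7.69 kHz.
41.28 kHz mod fs = 10.52 kHz.
10.52 kHz > fs/2 = 7.69 kHz, folds to fs − 10.52 kHz = 4.86 kHz.
43.96 kHz mod fs = 13.2 kHz.
13.2 kHz > fs/2 = 7.69 kHz, folds to fs − 13.2 kHz = 2.18 kHz.
16.76 kHz mod fs = 1.38 kHz.
1.38 kHz ≤ fs/2 = 7.69 kHz, appears at 1.38 kHz.
14 kHz > fs/2 = 7.69 kHz, folds to fs − 14 kHz = 1.38 kHz.
14 kHz and 16.76 kHz both map to 1.38 kHz.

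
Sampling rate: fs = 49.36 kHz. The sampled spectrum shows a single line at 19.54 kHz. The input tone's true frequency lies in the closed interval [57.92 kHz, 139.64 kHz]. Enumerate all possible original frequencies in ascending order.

68.9 kHz, 79.18 kHz, 118.26 kHz, 128.54 kHz

Frequencies that alias to 19.54 kHz are k·fs ± 19.54 kHz for integer k ≥ 0.
k=0: 19.54 kHz.
k=1: 29.82 kHz, 68.9 kHz.
k=2: 79.18 kHz, 118.26 kHz.
k=3: 128.54 kHz, 167.62 kHz.
k=4: 177.9 kHz, 216.98 kHz.
Within [57.92 kHz, 139.64 kHz]: 68.9 kHz, 79.18 kHz, 118.26 kHz, 128.54 kHz.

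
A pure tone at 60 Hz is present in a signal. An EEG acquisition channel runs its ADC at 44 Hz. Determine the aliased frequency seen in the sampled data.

16 Hz

60 Hz mod fs = 16 Hz.
16 Hz ≤ fs/2 = 22 Hz, appears at 16 Hz.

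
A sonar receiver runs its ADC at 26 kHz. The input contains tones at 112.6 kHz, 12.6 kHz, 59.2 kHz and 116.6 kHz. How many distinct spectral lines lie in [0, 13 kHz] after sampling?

3

fs/2 = 13 kHz.
112.6 kHz mod fs = 8.6 kHz.
8.6 kHz ≤ fs/2 = 13 kHz, appears at 8.6 kHz.
12.6 kHz ≤ fs/2 = 13 kHz, passes unchanged.
59.2 kHz mod fs = 7.2 kHz.
7.2 kHz ≤ fs/2 = 13 kHz, appears at 7.2 kHz.
116.6 kHz mod fs = 12.6 kHz.
12.6 kHz ≤ fs/2 = 13 kHz, appears at 12.6 kHz.
Distinct values: {7.2 kHz, 8.6 kHz, 12.6 kHz} → 3.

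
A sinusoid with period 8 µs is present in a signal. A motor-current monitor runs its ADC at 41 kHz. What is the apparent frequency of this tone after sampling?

2 kHz

T = 8 µs → f = 1/T = 125 kHz.
125 kHz mod fs = 2 kHz.
2 kHz ≤ fs/2 = 20.5 kHz, appears at 2 kHz.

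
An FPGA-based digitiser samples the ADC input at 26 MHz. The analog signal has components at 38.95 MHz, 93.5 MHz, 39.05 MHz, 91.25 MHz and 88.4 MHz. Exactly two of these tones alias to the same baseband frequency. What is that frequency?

12.95 MHz

fs/2 = 13 MHz.
38.95 MHz mod fs = 12.95 MHz.
12.95 MHz ≤ fs/2 = 13 MHz, appears at 12.95 MHz.
93.5 MHz mod fs = 15.5 MHz.
15.5 MHz > fs/2 = 13 MHz, folds to fs − 15.5 MHz = 10.5 MHz.
39.05 MHz mod fs = 13.05 MHz.
13.05 MHz > fs/2 = 13 MHz, folds to fs − 13.05 MHz = 12.95 MHz.
91.25 MHz mod fs = 13.25 MHz.
13.25 MHz > fs/2 = 13 MHz, folds to fs − 13.25 MHz = 12.75 MHz.
88.4 MHz mod fs = 10.4 MHz.
10.4 MHz ≤ fs/2 = 13 MHz, appears at 10.4 MHz.
38.95 MHz and 39.05 MHz both map to 12.95 MHz.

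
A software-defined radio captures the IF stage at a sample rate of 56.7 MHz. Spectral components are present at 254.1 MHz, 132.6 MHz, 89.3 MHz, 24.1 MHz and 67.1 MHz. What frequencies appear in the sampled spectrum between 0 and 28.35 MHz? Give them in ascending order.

10.4 MHz, 19.2 MHz, 24.1 MHz, 27.3 MHz

fs/2 = 28.35 MHz.
254.1 MHz mod fs = 27.3 MHz.
27.3 MHz ≤ fs/2 = 28.35 MHz, appears at 27.3 MHz.
132.6 MHz mod fs = 19.2 MHz.
19.2 MHz ≤ fs/2 = 28.35 MHz, appears at 19.2 MHz.
89.3 MHz mod fs = 32.6 MHz.
32.6 MHz > fs/2 = 28.35 MHz, folds to fs − 32.6 MHz = 24.1 MHz.
24.1 MHz ≤ fs/2 = 28.35 MHz, passes unchanged.
67.1 MHz mod fs = 10.4 MHz.
10.4 MHz ≤ fs/2 = 28.35 MHz, appears at 10.4 MHz.
Distinct values: {10.4 MHz, 19.2 MHz, 24.1 MHz, 27.3 MHz}.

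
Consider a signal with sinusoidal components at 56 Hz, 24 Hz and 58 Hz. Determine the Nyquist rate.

116 Hz

Highest-frequency component: 58 Hz.
Nyquist rate = 2 × 58 Hz = 116 Hz.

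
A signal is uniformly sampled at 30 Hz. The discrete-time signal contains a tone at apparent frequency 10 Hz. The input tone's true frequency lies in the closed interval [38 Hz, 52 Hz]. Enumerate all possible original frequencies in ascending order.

40 Hz, 50 Hz

Frequencies that alias to 10 Hz are k·fs ± 10 Hz for integer k ≥ 0.
k=0: 10 Hz.
k=1: 20 Hz, 40 Hz.
k=2: 50 Hz, 70 Hz.
k=3: 80 Hz, 100 Hz.
Within [38 Hz, 52 Hz]: 40 Hz, 50 Hz.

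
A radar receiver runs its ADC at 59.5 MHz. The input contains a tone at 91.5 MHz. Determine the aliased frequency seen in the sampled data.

27.5 MHz

91.5 MHz mod fs = 32 MHz.
32 MHz > fs/2 = 29.75 MHz, folds to fs − 32 MHz = 27.5 MHz.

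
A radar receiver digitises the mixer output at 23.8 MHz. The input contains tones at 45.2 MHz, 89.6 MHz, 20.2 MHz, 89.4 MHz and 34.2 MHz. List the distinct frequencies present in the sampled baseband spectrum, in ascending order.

2.4 MHz, 3.6 MHz, 5.6 MHz, 5.8 MHz, 10.4 MHz

fs/2 = 11.9 MHz.
45.2 MHz mod fs = 21.4 MHz.
21.4 MHz > fs/2 = 11.9 MHz, folds to fs − 21.4 MHz = 2.4 MHz.
89.6 MHz mod fs = 18.2 MHz.
18.2 MHz > fs/2 = 11.9 MHz, folds to fs − 18.2 MHz = 5.6 MHz.
20.2 MHz > fs/2 = 11.9 MHz, folds to fs − 20.2 MHz = 3.6 MHz.
89.4 MHz mod fs = 18 MHz.
18 MHz > fs/2 = 11.9 MHz, folds to fs − 18 MHz = 5.8 MHz.
34.2 MHz mod fs = 10.4 MHz.
10.4 MHz ≤ fs/2 = 11.9 MHz, appears at 10.4 MHz.
Distinct values: {2.4 MHz, 3.6 MHz, 5.6 MHz, 5.8 MHz, 10.4 MHz}.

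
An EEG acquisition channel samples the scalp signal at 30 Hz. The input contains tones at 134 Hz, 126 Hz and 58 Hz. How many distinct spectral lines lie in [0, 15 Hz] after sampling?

3

fs/2 = 15 Hz.
134 Hz mod fs = 14 Hz.
14 Hz ≤ fs/2 = 15 Hz, appears at 14 Hz.
126 Hz mod fs = 6 Hz.
6 Hz ≤ fs/2 = 15 Hz, appears at 6 Hz.
58 Hz mod fs = 28 Hz.
28 Hz > fs/2 = 15 Hz, folds to fs − 28 Hz = 2 Hz.
Distinct values: {2 Hz, 6 Hz, 14 Hz} → 3.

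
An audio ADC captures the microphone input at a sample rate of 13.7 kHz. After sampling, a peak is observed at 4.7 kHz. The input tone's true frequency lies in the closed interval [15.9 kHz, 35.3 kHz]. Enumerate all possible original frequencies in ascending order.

18.4 kHz, 22.7 kHz, 32.1 kHz

Frequencies that alias to 4.7 kHz are k·fs ± 4.7 kHz for integer k ≥ 0.
k=0: 4.7 kHz.
k=1: 9 kHz, 18.4 kHz.
k=2: 22.7 kHz, 32.1 kHz.
k=3: 36.4 kHz, 45.8 kHz.
Within [15.9 kHz, 35.3 kHz]: 18.4 kHz, 22.7 kHz, 32.1 kHz.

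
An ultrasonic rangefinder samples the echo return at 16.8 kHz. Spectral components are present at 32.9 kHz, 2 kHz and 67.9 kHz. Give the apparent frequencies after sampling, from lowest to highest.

fs/2 = 8.4 kHz.
32.9 kHz mod fs = 16.1 kHz.
16.1 kHz > fs/2 = 8.4 kHz, folds to fs − 16.1 kHz = 0.7 kHz.
2 kHz ≤ fs/2 = 8.4 kHz, passes unchanged.
67.9 kHz mod fs = 0.7 kHz.
0.7 kHz ≤ fs/2 = 8.4 kHz, appears at 0.7 kHz.
Distinct values: {0.7 kHz, 2 kHz}.

0.7 kHz, 2 kHz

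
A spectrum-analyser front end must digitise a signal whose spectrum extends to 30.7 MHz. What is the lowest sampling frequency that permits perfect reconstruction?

Nyquist rate = 2 × 30.7 MHz = 61.4 MHz.

61.4 MHz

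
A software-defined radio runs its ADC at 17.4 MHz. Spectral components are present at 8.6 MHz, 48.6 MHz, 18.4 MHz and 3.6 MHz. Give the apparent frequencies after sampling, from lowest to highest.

fs/2 = 8.7 MHz.
8.6 MHz ≤ fs/2 = 8.7 MHz, passes unchanged.
48.6 MHz mod fs = 13.8 MHz.
13.8 MHz > fs/2 = 8.7 MHz, folds to fs − 13.8 MHz = 3.6 MHz.
18.4 MHz mod fs = 1 MHz.
1 MHz ≤ fs/2 = 8.7 MHz, appears at 1 MHz.
3.6 MHz ≤ fs/2 = 8.7 MHz, passes unchanged.
Distinct values: {1 MHz, 3.6 MHz, 8.6 MHz}.

1 MHz, 3.6 MHz, 8.6 MHz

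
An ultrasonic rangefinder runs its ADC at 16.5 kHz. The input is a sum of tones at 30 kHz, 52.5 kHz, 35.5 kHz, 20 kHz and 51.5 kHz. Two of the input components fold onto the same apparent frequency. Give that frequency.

fs/2 = 8.25 kHz.
30 kHz mod fs = 13.5 kHz.
13.5 kHz > fs/2 = 8.25 kHz, folds to fs − 13.5 kHz = 3 kHz.
52.5 kHz mod fs = 3 kHz.
3 kHz ≤ fs/2 = 8.25 kHz, appears at 3 kHz.
35.5 kHz mod fs = 2.5 kHz.
2.5 kHz ≤ fs/2 = 8.25 kHz, appears at 2.5 kHz.
20 kHz mod fs = 3.5 kHz.
3.5 kHz ≤ fs/2 = 8.25 kHz, appears at 3.5 kHz.
51.5 kHz mod fs = 2 kHz.
2 kHz ≤ fs/2 = 8.25 kHz, appears at 2 kHz.
30 kHz and 52.5 kHz both map to 3 kHz.

3 kHz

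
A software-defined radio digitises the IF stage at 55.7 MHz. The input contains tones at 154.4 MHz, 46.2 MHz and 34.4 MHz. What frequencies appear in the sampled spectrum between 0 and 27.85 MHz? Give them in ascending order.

fs/2 = 27.85 MHz.
154.4 MHz mod fs = 43 MHz.
43 MHz > fs/2 = 27.85 MHz, folds to fs − 43 MHz = 12.7 MHz.
46.2 MHz > fs/2 = 27.85 MHz, folds to fs − 46.2 MHz = 9.5 MHz.
34.4 MHz > fs/2 = 27.85 MHz, folds to fs − 34.4 MHz = 21.3 MHz.
Distinct values: {9.5 MHz, 12.7 MHz, 21.3 MHz}.

9.5 MHz, 12.7 MHz, 21.3 MHz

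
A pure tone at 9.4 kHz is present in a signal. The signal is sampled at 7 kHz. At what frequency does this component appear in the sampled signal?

2.4 kHz

9.4 kHz mod fs = 2.4 kHz.
2.4 kHz ≤ fs/2 = 3.5 kHz, appears at 2.4 kHz.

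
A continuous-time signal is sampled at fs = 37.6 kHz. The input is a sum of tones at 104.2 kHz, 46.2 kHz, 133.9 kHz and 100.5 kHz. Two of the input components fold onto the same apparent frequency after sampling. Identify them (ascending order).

46.2 kHz, 104.2 kHz

fs/2 = 18.8 kHz.
104.2 kHz mod fs = 29 kHz.
29 kHz > fs/2 = 18.8 kHz, folds to fs − 29 kHz = 8.6 kHz.
46.2 kHz mod fs = 8.6 kHz.
8.6 kHz ≤ fs/2 = 18.8 kHz, appears at 8.6 kHz.
133.9 kHz mod fs = 21.1 kHz.
21.1 kHz > fs/2 = 18.8 kHz, folds to fs − 21.1 kHz = 16.5 kHz.
100.5 kHz mod fs = 25.3 kHz.
25.3 kHz > fs/2 = 18.8 kHz, folds to fs − 25.3 kHz = 12.3 kHz.
46.2 kHz and 104.2 kHz both map to 8.6 kHz.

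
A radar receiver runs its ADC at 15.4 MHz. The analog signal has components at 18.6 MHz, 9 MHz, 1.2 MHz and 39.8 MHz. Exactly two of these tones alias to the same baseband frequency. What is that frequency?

6.4 MHz

fs/2 = 7.7 MHz.
18.6 MHz mod fs = 3.2 MHz.
3.2 MHz ≤ fs/2 = 7.7 MHz, appears at 3.2 MHz.
9 MHz > fs/2 = 7.7 MHz, folds to fs − 9 MHz = 6.4 MHz.
1.2 MHz ≤ fs/2 = 7.7 MHz, passes unchanged.
39.8 MHz mod fs = 9 MHz.
9 MHz > fs/2 = 7.7 MHz, folds to fs − 9 MHz = 6.4 MHz.
9 MHz and 39.8 MHz both map to 6.4 MHz.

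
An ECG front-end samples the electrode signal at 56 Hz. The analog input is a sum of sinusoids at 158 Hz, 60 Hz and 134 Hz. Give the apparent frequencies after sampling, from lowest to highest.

4 Hz, 10 Hz, 22 Hz

fs/2 = 28 Hz.
158 Hz mod fs = 46 Hz.
46 Hz > fs/2 = 28 Hz, folds to fs − 46 Hz = 10 Hz.
60 Hz mod fs = 4 Hz.
4 Hz ≤ fs/2 = 28 Hz, appears at 4 Hz.
134 Hz mod fs = 22 Hz.
22 Hz ≤ fs/2 = 28 Hz, appears at 22 Hz.
Distinct values: {4 Hz, 10 Hz, 22 Hz}.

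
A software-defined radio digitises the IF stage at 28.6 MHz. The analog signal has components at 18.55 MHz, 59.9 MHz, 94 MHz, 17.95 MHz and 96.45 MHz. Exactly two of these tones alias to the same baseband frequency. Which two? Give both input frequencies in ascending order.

17.95 MHz, 96.45 MHz

fs/2 = 14.3 MHz.
18.55 MHz > fs/2 = 14.3 MHz, folds to fs − 18.55 MHz = 10.05 MHz.
59.9 MHz mod fs = 2.7 MHz.
2.7 MHz ≤ fs/2 = 14.3 MHz, appears at 2.7 MHz.
94 MHz mod fs = 8.2 MHz.
8.2 MHz ≤ fs/2 = 14.3 MHz, appears at 8.2 MHz.
17.95 MHz > fs/2 = 14.3 MHz, folds to fs − 17.95 MHz = 10.65 MHz.
96.45 MHz mod fs = 10.65 MHz.
10.65 MHz ≤ fs/2 = 14.3 MHz, appears at 10.65 MHz.
17.95 MHz and 96.45 MHz both map to 10.65 MHz.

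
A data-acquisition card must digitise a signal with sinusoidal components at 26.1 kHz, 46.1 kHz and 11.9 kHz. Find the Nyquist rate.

Highest-frequency component: 46.1 kHz.
Nyquist rate = 2 × 46.1 kHz = 92.2 kHz.

92.2 kHz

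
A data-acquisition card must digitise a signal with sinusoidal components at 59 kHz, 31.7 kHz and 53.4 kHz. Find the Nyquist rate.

Highest-frequency component: 59 kHz.
Nyquist rate = 2 × 59 kHz = 118 kHz.

118 kHz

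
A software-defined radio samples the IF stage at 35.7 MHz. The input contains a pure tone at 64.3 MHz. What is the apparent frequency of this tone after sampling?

7.1 MHz

64.3 MHz mod fs = 28.6 MHz.
28.6 MHz > fs/2 = 17.85 MHz, folds to fs − 28.6 MHz = 7.1 MHz.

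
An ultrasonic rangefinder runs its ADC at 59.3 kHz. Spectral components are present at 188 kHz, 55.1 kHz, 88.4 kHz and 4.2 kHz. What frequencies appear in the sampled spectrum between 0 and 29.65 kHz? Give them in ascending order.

fs/2 = 29.65 kHz.
188 kHz mod fs = 10.1 kHz.
10.1 kHz ≤ fs/2 = 29.65 kHz, appears at 10.1 kHz.
55.1 kHz > fs/2 = 29.65 kHz, folds to fs − 55.1 kHz = 4.2 kHz.
88.4 kHz mod fs = 29.1 kHz.
29.1 kHz ≤ fs/2 = 29.65 kHz, appears at 29.1 kHz.
4.2 kHz ≤ fs/2 = 29.65 kHz, passes unchanged.
Distinct values: {4.2 kHz, 10.1 kHz, 29.1 kHz}.

4.2 kHz, 10.1 kHz, 29.1 kHz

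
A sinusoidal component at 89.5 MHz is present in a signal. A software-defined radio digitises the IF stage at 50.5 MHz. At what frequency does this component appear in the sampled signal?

89.5 MHz mod fs = 39 MHz.
39 MHz > fs/2 = 25.25 MHz, folds to fs − 39 MHz = 11.5 MHz.

11.5 MHz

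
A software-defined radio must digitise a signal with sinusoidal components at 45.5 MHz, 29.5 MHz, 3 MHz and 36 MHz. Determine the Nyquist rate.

Highest-frequency component: 45.5 MHz.
Nyquist rate = 2 × 45.5 MHz = 91 MHz.

91 MHz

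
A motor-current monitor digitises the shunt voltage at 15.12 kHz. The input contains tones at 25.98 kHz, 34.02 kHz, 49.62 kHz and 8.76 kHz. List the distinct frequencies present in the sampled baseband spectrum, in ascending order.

fs/2 = 7.56 kHz.
25.98 kHz mod fs = 10.86 kHz.
10.86 kHz > fs/2 = 7.56 kHz, folds to fs − 10.86 kHz = 4.26 kHz.
34.02 kHz mod fs = 3.78 kHz.
3.78 kHz ≤ fs/2 = 7.56 kHz, appears at 3.78 kHz.
49.62 kHz mod fs = 4.26 kHz.
4.26 kHz ≤ fs/2 = 7.56 kHz, appears at 4.26 kHz.
8.76 kHz > fs/2 = 7.56 kHz, folds to fs − 8.76 kHz = 6.36 kHz.
Distinct values: {3.78 kHz, 4.26 kHz, 6.36 kHz}.

3.78 kHz, 4.26 kHz, 6.36 kHz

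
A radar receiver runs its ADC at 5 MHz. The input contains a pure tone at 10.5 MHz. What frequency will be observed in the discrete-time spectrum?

0.5 MHz

10.5 MHz mod fs = 0.5 MHz.
0.5 MHz ≤ fs/2 = 2.5 MHz, appears at 0.5 MHz.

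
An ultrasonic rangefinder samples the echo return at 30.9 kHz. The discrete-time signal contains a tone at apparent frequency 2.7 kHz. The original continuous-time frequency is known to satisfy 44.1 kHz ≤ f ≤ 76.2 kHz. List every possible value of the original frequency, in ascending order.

Frequencies that alias to 2.7 kHz are k·fs ± 2.7 kHz for integer k ≥ 0.
k=0: 2.7 kHz.
k=1: 28.2 kHz, 33.6 kHz.
k=2: 59.1 kHz, 64.5 kHz.
k=3: 90 kHz, 95.4 kHz.
Within [44.1 kHz, 76.2 kHz]: 59.1 kHz, 64.5 kHz.

59.1 kHz, 64.5 kHz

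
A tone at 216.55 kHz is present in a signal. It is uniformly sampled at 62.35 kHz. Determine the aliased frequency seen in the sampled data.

29.5 kHz

216.55 kHz mod fs = 29.5 kHz.
29.5 kHz ≤ fs/2 = 31.175 kHz, appears at 29.5 kHz.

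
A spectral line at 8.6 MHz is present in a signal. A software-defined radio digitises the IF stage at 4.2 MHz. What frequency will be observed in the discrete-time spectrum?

0.2 MHz

8.6 MHz mod fs = 0.2 MHz.
0.2 MHz ≤ fs/2 = 2.1 MHz, appears at 0.2 MHz.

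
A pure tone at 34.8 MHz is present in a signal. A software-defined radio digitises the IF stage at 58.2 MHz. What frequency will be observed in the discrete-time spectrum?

34.8 MHz > fs/2 = 29.1 MHz, folds to fs − 34.8 MHz = 23.4 MHz.

23.4 MHz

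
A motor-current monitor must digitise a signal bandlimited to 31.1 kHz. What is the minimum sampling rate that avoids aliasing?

Nyquist rate = 2 × 31.1 kHz = 62.2 kHz.

62.2 kHz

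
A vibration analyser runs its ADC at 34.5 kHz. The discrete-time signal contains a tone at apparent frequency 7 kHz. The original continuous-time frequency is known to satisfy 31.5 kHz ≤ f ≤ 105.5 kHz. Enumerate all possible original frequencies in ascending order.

41.5 kHz, 62 kHz, 76 kHz, 96.5 kHz

Frequencies that alias to 7 kHz are k·fs ± 7 kHz for integer k ≥ 0.
k=0: 7 kHz.
k=1: 27.5 kHz, 41.5 kHz.
k=2: 62 kHz, 76 kHz.
k=3: 96.5 kHz, 110.5 kHz.
k=4: 131 kHz, 145 kHz.
Within [31.5 kHz, 105.5 kHz]: 41.5 kHz, 62 kHz, 76 kHz, 96.5 kHz.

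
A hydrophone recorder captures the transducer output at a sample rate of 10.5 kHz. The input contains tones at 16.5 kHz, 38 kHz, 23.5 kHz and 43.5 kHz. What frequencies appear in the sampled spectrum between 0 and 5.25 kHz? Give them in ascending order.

1.5 kHz, 2.5 kHz, 4 kHz, 4.5 kHz

fs/2 = 5.25 kHz.
16.5 kHz mod fs = 6 kHz.
6 kHz > fs/2 = 5.25 kHz, folds to fs − 6 kHz = 4.5 kHz.
38 kHz mod fs = 6.5 kHz.
6.5 kHz > fs/2 = 5.25 kHz, folds to fs − 6.5 kHz = 4 kHz.
23.5 kHz mod fs = 2.5 kHz.
2.5 kHz ≤ fs/2 = 5.25 kHz, appears at 2.5 kHz.
43.5 kHz mod fs = 1.5 kHz.
1.5 kHz ≤ fs/2 = 5.25 kHz, appears at 1.5 kHz.
Distinct values: {1.5 kHz, 2.5 kHz, 4 kHz, 4.5 kHz}.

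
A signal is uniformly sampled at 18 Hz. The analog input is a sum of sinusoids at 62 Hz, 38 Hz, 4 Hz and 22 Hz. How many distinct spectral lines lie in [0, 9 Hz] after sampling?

3

fs/2 = 9 Hz.
62 Hz mod fs = 8 Hz.
8 Hz ≤ fs/2 = 9 Hz, appears at 8 Hz.
38 Hz mod fs = 2 Hz.
2 Hz ≤ fs/2 = 9 Hz, appears at 2 Hz.
4 Hz ≤ fs/2 = 9 Hz, passes unchanged.
22 Hz mod fs = 4 Hz.
4 Hz ≤ fs/2 = 9 Hz, appears at 4 Hz.
Distinct values: {2 Hz, 4 Hz, 8 Hz} → 3.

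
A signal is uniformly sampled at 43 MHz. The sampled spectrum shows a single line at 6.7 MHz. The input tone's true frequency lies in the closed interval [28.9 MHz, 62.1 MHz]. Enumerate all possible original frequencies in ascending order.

36.3 MHz, 49.7 MHz

Frequencies that alias to 6.7 MHz are k·fs ± 6.7 MHz for integer k ≥ 0.
k=0: 6.7 MHz.
k=1: 36.3 MHz, 49.7 MHz.
k=2: 79.3 MHz, 92.7 MHz.
Within [28.9 MHz, 62.1 MHz]: 36.3 MHz, 49.7 MHz.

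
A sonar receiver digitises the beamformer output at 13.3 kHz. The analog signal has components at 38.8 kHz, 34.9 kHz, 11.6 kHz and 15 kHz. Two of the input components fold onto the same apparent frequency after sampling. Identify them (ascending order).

11.6 kHz, 15 kHz

fs/2 = 6.65 kHz.
38.8 kHz mod fs = 12.2 kHz.
12.2 kHz > fs/2 = 6.65 kHz, folds to fs − 12.2 kHz = 1.1 kHz.
34.9 kHz mod fs = 8.3 kHz.
8.3 kHz > fs/2 = 6.65 kHz, folds to fs − 8.3 kHz = 5 kHz.
11.6 kHz > fs/2 = 6.65 kHz, folds to fs − 11.6 kHz = 1.7 kHz.
15 kHz mod fs = 1.7 kHz.
1.7 kHz ≤ fs/2 = 6.65 kHz, appears at 1.7 kHz.
11.6 kHz and 15 kHz both map to 1.7 kHz.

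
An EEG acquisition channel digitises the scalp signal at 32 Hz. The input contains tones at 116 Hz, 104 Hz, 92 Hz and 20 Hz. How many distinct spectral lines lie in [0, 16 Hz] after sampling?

fs/2 = 16 Hz.
116 Hz mod fs = 20 Hz.
20 Hz > fs/2 = 16 Hz, folds to fs − 20 Hz = 12 Hz.
104 Hz mod fs = 8 Hz.
8 Hz ≤ fs/2 = 16 Hz, appears at 8 Hz.
92 Hz mod fs = 28 Hz.
28 Hz > fs/2 = 16 Hz, folds to fs − 28 Hz = 4 Hz.
20 Hz > fs/2 = 16 Hz, folds to fs − 20 Hz = 12 Hz.
Distinct values: {4 Hz, 8 Hz, 12 Hz} → 3.

3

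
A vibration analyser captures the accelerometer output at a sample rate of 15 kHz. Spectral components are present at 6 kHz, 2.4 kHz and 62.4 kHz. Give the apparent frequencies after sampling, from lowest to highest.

2.4 kHz, 6 kHz

fs/2 = 7.5 kHz.
6 kHz ≤ fs/2 = 7.5 kHz, passes unchanged.
2.4 kHz ≤ fs/2 = 7.5 kHz, passes unchanged.
62.4 kHz mod fs = 2.4 kHz.
2.4 kHz ≤ fs/2 = 7.5 kHz, appears at 2.4 kHz.
Distinct values: {2.4 kHz, 6 kHz}.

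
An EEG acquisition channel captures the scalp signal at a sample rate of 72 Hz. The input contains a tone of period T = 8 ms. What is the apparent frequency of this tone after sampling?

19 Hz

T = 8 ms → f = 1/T = 125 Hz.
125 Hz mod fs = 53 Hz.
53 Hz > fs/2 = 36 Hz, folds to fs − 53 Hz = 19 Hz.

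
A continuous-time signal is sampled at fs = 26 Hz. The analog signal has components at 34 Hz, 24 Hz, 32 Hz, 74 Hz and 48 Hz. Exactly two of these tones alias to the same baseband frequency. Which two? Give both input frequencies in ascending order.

48 Hz, 74 Hz

fs/2 = 13 Hz.
34 Hz mod fs = 8 Hz.
8 Hz ≤ fs/2 = 13 Hz, appears at 8 Hz.
24 Hz > fs/2 = 13 Hz, folds to fs − 24 Hz = 2 Hz.
32 Hz mod fs = 6 Hz.
6 Hz ≤ fs/2 = 13 Hz, appears at 6 Hz.
74 Hz mod fs = 22 Hz.
22 Hz > fs/2 = 13 Hz, folds to fs − 22 Hz = 4 Hz.
48 Hz mod fs = 22 Hz.
22 Hz > fs/2 = 13 Hz, folds to fs − 22 Hz = 4 Hz.
48 Hz and 74 Hz both map to 4 Hz.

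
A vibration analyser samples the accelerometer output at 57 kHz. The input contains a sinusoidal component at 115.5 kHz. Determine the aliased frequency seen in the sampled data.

1.5 kHz

115.5 kHz mod fs = 1.5 kHz.
1.5 kHz ≤ fs/2 = 28.5 kHz, appears at 1.5 kHz.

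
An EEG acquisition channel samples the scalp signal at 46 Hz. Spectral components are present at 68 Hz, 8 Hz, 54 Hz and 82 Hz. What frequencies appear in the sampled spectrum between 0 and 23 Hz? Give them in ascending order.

8 Hz, 10 Hz, 22 Hz

fs/2 = 23 Hz.
68 Hz mod fs = 22 Hz.
22 Hz ≤ fs/2 = 23 Hz, appears at 22 Hz.
8 Hz ≤ fs/2 = 23 Hz, passes unchanged.
54 Hz mod fs = 8 Hz.
8 Hz ≤ fs/2 = 23 Hz, appears at 8 Hz.
82 Hz mod fs = 36 Hz.
36 Hz > fs/2 = 23 Hz, folds to fs − 36 Hz = 10 Hz.
Distinct values: {8 Hz, 10 Hz, 22 Hz}.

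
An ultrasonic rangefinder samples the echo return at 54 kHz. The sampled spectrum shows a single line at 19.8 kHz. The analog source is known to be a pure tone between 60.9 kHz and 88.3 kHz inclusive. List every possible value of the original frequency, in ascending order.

Frequencies that alias to 19.8 kHz are k·fs ± 19.8 kHz for integer k ≥ 0.
k=0: 19.8 kHz.
k=1: 34.2 kHz, 73.8 kHz.
k=2: 88.2 kHz, 127.8 kHz.
k=3: 142.2 kHz, 181.8 kHz.
Within [60.9 kHz, 88.3 kHz]: 73.8 kHz, 88.2 kHz.

73.8 kHz, 88.2 kHz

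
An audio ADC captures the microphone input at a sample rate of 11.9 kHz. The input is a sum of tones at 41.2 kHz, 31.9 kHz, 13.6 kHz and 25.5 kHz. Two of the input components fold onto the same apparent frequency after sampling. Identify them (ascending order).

fs/2 = 5.95 kHz.
41.2 kHz mod fs = 5.5 kHz.
5.5 kHz ≤ fs/2 = 5.95 kHz, appears at 5.5 kHz.
31.9 kHz mod fs = 8.1 kHz.
8.1 kHz > fs/2 = 5.95 kHz, folds to fs − 8.1 kHz = 3.8 kHz.
13.6 kHz mod fs = 1.7 kHz.
1.7 kHz ≤ fs/2 = 5.95 kHz, appears at 1.7 kHz.
25.5 kHz mod fs = 1.7 kHz.
1.7 kHz ≤ fs/2 = 5.95 kHz, appears at 1.7 kHz.
13.6 kHz and 25.5 kHz both map to 1.7 kHz.

13.6 kHz, 25.5 kHz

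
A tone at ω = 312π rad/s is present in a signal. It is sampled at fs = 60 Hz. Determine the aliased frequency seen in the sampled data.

ω = 312π rad/s → f = ω/(2π) = 156 Hz.
156 Hz mod fs = 36 Hz.
36 Hz > fs/2 = 30 Hz, folds to fs − 36 Hz = 24 Hz.

24 Hz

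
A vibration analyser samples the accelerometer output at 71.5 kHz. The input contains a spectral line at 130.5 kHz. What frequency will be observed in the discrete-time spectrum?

12.5 kHz

130.5 kHz mod fs = 59 kHz.
59 kHz > fs/2 = 35.75 kHz, folds to fs − 59 kHz = 12.5 kHz.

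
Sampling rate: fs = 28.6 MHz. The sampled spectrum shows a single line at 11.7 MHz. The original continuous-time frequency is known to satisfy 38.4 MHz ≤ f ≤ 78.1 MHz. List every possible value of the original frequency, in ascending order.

Frequencies that alias to 11.7 MHz are k·fs ± 11.7 MHz for integer k ≥ 0.
k=0: 11.7 MHz.
k=1: 16.9 MHz, 40.3 MHz.
k=2: 45.5 MHz, 68.9 MHz.
k=3: 74.1 MHz, 97.5 MHz.
k=4: 102.7 MHz, 126.1 MHz.
Within [38.4 MHz, 78.1 MHz]: 40.3 MHz, 45.5 MHz, 68.9 MHz, 74.1 MHz.

40.3 MHz, 45.5 MHz, 68.9 MHz, 74.1 MHz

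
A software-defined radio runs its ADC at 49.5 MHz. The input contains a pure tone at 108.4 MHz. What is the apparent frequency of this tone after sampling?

108.4 MHz mod fs = 9.4 MHz.
9.4 MHz ≤ fs/2 = 24.75 MHz, appears at 9.4 MHz.

9.4 MHz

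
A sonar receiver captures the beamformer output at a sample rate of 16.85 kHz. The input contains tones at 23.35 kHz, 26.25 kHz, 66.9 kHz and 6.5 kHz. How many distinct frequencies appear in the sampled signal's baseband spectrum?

fs/2 = 8.425 kHz.
23.35 kHz mod fs = 6.5 kHz.
6.5 kHz ≤ fs/2 = 8.425 kHz, appears at 6.5 kHz.
26.25 kHz mod fs = 9.4 kHz.
9.4 kHz > fs/2 = 8.425 kHz, folds to fs − 9.4 kHz = 7.45 kHz.
66.9 kHz mod fs = 16.35 kHz.
16.35 kHz > fs/2 = 8.425 kHz, folds to fs − 16.35 kHz = 0.5 kHz.
6.5 kHz ≤ fs/2 = 8.425 kHz, passes unchanged.
Distinct values: {0.5 kHz, 6.5 kHz, 7.45 kHz} → 3.

3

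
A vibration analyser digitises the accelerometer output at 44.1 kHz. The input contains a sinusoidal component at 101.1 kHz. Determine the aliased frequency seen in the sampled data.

12.9 kHz

101.1 kHz mod fs = 12.9 kHz.
12.9 kHz ≤ fs/2 = 22.05 kHz, appears at 12.9 kHz.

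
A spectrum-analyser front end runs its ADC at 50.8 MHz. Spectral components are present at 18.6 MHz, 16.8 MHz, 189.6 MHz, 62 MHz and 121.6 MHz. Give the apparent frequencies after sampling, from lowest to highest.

fs/2 = 25.4 MHz.
18.6 MHz ≤ fs/2 = 25.4 MHz, passes unchanged.
16.8 MHz ≤ fs/2 = 25.4 MHz, passes unchanged.
189.6 MHz mod fs = 37.2 MHz.
37.2 MHz > fs/2 = 25.4 MHz, folds to fs − 37.2 MHz = 13.6 MHz.
62 MHz mod fs = 11.2 MHz.
11.2 MHz ≤ fs/2 = 25.4 MHz, appears at 11.2 MHz.
121.6 MHz mod fs = 20 MHz.
20 MHz ≤ fs/2 = 25.4 MHz, appears at 20 MHz.
Distinct values: {11.2 MHz, 13.6 MHz, 16.8 MHz, 18.6 MHz, 20 MHz}.

11.2 MHz, 13.6 MHz, 16.8 MHz, 18.6 MHz, 20 MHz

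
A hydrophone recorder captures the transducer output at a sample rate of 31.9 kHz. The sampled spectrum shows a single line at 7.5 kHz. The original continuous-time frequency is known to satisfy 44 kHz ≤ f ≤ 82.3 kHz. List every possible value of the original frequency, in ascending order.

56.3 kHz, 71.3 kHz

Frequencies that alias to 7.5 kHz are k·fs ± 7.5 kHz for integer k ≥ 0.
k=0: 7.5 kHz.
k=1: 24.4 kHz, 39.4 kHz.
k=2: 56.3 kHz, 71.3 kHz.
k=3: 88.2 kHz, 103.2 kHz.
Within [44 kHz, 82.3 kHz]: 56.3 kHz, 71.3 kHz.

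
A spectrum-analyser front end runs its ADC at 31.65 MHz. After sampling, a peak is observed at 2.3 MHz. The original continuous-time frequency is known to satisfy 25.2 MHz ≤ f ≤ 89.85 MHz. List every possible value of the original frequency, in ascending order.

29.35 MHz, 33.95 MHz, 61 MHz, 65.6 MHz

Frequencies that alias to 2.3 MHz are k·fs ± 2.3 MHz for integer k ≥ 0.
k=0: 2.3 MHz.
k=1: 29.35 MHz, 33.95 MHz.
k=2: 61 MHz, 65.6 MHz.
k=3: 92.65 MHz, 97.25 MHz.
Within [25.2 MHz, 89.85 MHz]: 29.35 MHz, 33.95 MHz, 61 MHz, 65.6 MHz.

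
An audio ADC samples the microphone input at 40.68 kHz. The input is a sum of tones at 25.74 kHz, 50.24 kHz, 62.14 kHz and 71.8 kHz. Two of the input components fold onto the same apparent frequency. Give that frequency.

fs/2 = 20.34 kHz.
25.74 kHz > fs/2 = 20.34 kHz, folds to fs − 25.74 kHz = 14.94 kHz.
50.24 kHz mod fs = 9.56 kHz.
9.56 kHz ≤ fs/2 = 20.34 kHz, appears at 9.56 kHz.
62.14 kHz mod fs = 21.46 kHz.
21.46 kHz > fs/2 = 20.34 kHz, folds to fs − 21.46 kHz = 19.22 kHz.
71.8 kHz mod fs = 31.12 kHz.
31.12 kHz > fs/2 = 20.34 kHz, folds to fs − 31.12 kHz = 9.56 kHz.
50.24 kHz and 71.8 kHz both map to 9.56 kHz.

9.56 kHz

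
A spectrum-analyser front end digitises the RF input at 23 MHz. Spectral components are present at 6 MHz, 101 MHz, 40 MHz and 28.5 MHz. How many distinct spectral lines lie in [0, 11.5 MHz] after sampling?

3

fs/2 = 11.5 MHz.
6 MHz ≤ fs/2 = 11.5 MHz, passes unchanged.
101 MHz mod fs = 9 MHz.
9 MHz ≤ fs/2 = 11.5 MHz, appears at 9 MHz.
40 MHz mod fs = 17 MHz.
17 MHz > fs/2 = 11.5 MHz, folds to fs − 17 MHz = 6 MHz.
28.5 MHz mod fs = 5.5 MHz.
5.5 MHz ≤ fs/2 = 11.5 MHz, appears at 5.5 MHz.
Distinct values: {5.5 MHz, 6 MHz, 9 MHz} → 3.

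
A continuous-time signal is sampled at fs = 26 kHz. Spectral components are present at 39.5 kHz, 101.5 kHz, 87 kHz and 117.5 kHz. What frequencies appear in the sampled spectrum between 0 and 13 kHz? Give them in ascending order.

fs/2 = 13 kHz.
39.5 kHz mod fs = 13.5 kHz.
13.5 kHz > fs/2 = 13 kHz, folds to fs − 13.5 kHz = 12.5 kHz.
101.5 kHz mod fs = 23.5 kHz.
23.5 kHz > fs/2 = 13 kHz, folds to fs − 23.5 kHz = 2.5 kHz.
87 kHz mod fs = 9 kHz.
9 kHz ≤ fs/2 = 13 kHz, appears at 9 kHz.
117.5 kHz mod fs = 13.5 kHz.
13.5 kHz > fs/2 = 13 kHz, folds to fs − 13.5 kHz = 12.5 kHz.
Distinct values: {2.5 kHz, 9 kHz, 12.5 kHz}.

2.5 kHz, 9 kHz, 12.5 kHz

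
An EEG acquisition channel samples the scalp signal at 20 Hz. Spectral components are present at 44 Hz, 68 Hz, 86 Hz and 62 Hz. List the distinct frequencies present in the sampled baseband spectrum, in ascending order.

fs/2 = 10 Hz.
44 Hz mod fs = 4 Hz.
4 Hz ≤ fs/2 = 10 Hz, appears at 4 Hz.
68 Hz mod fs = 8 Hz.
8 Hz ≤ fs/2 = 10 Hz, appears at 8 Hz.
86 Hz mod fs = 6 Hz.
6 Hz ≤ fs/2 = 10 Hz, appears at 6 Hz.
62 Hz mod fs = 2 Hz.
2 Hz ≤ fs/2 = 10 Hz, appears at 2 Hz.
Distinct values: {2 Hz, 4 Hz, 6 Hz, 8 Hz}.

2 Hz, 4 Hz, 6 Hz, 8 Hz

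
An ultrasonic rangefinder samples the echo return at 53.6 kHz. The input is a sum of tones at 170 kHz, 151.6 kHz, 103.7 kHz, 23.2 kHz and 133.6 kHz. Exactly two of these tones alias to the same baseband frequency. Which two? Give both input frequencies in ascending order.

151.6 kHz, 170 kHz

fs/2 = 26.8 kHz.
170 kHz mod fs = 9.2 kHz.
9.2 kHz ≤ fs/2 = 26.8 kHz, appears at 9.2 kHz.
151.6 kHz mod fs = 44.4 kHz.
44.4 kHz > fs/2 = 26.8 kHz, folds to fs − 44.4 kHz = 9.2 kHz.
103.7 kHz mod fs = 50.1 kHz.
50.1 kHz > fs/2 = 26.8 kHz, folds to fs − 50.1 kHz = 3.5 kHz.
23.2 kHz ≤ fs/2 = 26.8 kHz, passes unchanged.
133.6 kHz mod fs = 26.4 kHz.
26.4 kHz ≤ fs/2 = 26.8 kHz, appears at 26.4 kHz.
151.6 kHz and 170 kHz both map to 9.2 kHz.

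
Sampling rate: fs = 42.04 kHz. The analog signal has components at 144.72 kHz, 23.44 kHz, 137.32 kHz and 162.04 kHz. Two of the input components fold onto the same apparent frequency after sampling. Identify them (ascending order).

fs/2 = 21.02 kHz.
144.72 kHz mod fs = 18.6 kHz.
18.6 kHz ≤ fs/2 = 21.02 kHz, appears at 18.6 kHz.
23.44 kHz > fs/2 = 21.02 kHz, folds to fs − 23.44 kHz = 18.6 kHz.
137.32 kHz mod fs = 11.2 kHz.
11.2 kHz ≤ fs/2 = 21.02 kHz, appears at 11.2 kHz.
162.04 kHz mod fs = 35.92 kHz.
35.92 kHz > fs/2 = 21.02 kHz, folds to fs − 35.92 kHz = 6.12 kHz.
23.44 kHz and 144.72 kHz both map to 18.6 kHz.

23.44 kHz, 144.72 kHz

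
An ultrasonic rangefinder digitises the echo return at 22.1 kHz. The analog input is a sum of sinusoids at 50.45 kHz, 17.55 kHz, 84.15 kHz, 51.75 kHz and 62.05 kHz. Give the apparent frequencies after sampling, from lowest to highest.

fs/2 = 11.05 kHz.
50.45 kHz mod fs = 6.25 kHz.
6.25 kHz ≤ fs/2 = 11.05 kHz, appears at 6.25 kHz.
17.55 kHz > fs/2 = 11.05 kHz, folds to fs − 17.55 kHz = 4.55 kHz.
84.15 kHz mod fs = 17.85 kHz.
17.85 kHz > fs/2 = 11.05 kHz, folds to fs − 17.85 kHz = 4.25 kHz.
51.75 kHz mod fs = 7.55 kHz.
7.55 kHz ≤ fs/2 = 11.05 kHz, appears at 7.55 kHz.
62.05 kHz mod fs = 17.85 kHz.
17.85 kHz > fs/2 = 11.05 kHz, folds to fs − 17.85 kHz = 4.25 kHz.
Distinct values: {4.25 kHz, 4.55 kHz, 6.25 kHz, 7.55 kHz}.

4.25 kHz, 4.55 kHz, 6.25 kHz, 7.55 kHz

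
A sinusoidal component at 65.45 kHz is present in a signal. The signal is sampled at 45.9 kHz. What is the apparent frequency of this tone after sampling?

65.45 kHz mod fs = 19.55 kHz.
19.55 kHz ≤ fs/2 = 22.95 kHz, appears at 19.55 kHz.

19.55 kHz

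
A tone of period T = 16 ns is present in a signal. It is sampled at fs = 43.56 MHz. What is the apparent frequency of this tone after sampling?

T = 16 ns → f = 1/T = 62.5 MHz.
62.5 MHz mod fs = 18.94 MHz.
18.94 MHz ≤ fs/2 = 21.78 MHz, appears at 18.94 MHz.

18.94 MHz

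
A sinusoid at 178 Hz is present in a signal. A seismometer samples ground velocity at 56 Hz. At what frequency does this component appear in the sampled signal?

10 Hz

178 Hz mod fs = 10 Hz.
10 Hz ≤ fs/2 = 28 Hz, appears at 10 Hz.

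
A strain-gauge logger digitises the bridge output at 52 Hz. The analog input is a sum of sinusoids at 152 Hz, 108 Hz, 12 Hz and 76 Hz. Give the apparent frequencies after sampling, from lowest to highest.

4 Hz, 12 Hz, 24 Hz

fs/2 = 26 Hz.
152 Hz mod fs = 48 Hz.
48 Hz > fs/2 = 26 Hz, folds to fs − 48 Hz = 4 Hz.
108 Hz mod fs = 4 Hz.
4 Hz ≤ fs/2 = 26 Hz, appears at 4 Hz.
12 Hz ≤ fs/2 = 26 Hz, passes unchanged.
76 Hz mod fs = 24 Hz.
24 Hz ≤ fs/2 = 26 Hz, appears at 24 Hz.
Distinct values: {4 Hz, 12 Hz, 24 Hz}.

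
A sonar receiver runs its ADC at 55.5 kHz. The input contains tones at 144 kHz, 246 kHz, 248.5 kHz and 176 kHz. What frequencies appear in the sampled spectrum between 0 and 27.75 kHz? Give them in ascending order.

fs/2 = 27.75 kHz.
144 kHz mod fs = 33 kHz.
33 kHz > fs/2 = 27.75 kHz, folds to fs − 33 kHz = 22.5 kHz.
246 kHz mod fs = 24 kHz.
24 kHz ≤ fs/2 = 27.75 kHz, appears at 24 kHz.
248.5 kHz mod fs = 26.5 kHz.
26.5 kHz ≤ fs/2 = 27.75 kHz, appears at 26.5 kHz.
176 kHz mod fs = 9.5 kHz.
9.5 kHz ≤ fs/2 = 27.75 kHz, appears at 9.5 kHz.
Distinct values: {9.5 kHz, 22.5 kHz, 24 kHz, 26.5 kHz}.

9.5 kHz, 22.5 kHz, 24 kHz, 26.5 kHz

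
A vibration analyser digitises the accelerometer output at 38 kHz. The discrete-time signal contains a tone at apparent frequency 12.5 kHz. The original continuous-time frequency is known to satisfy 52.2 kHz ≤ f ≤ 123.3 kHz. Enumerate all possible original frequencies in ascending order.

Frequencies that alias to 12.5 kHz are k·fs ± 12.5 kHz for integer k ≥ 0.
k=0: 12.5 kHz.
k=1: 25.5 kHz, 50.5 kHz.
k=2: 63.5 kHz, 88.5 kHz.
k=3: 101.5 kHz, 126.5 kHz.
k=4: 139.5 kHz, 164.5 kHz.
Within [52.2 kHz, 123.3 kHz]: 63.5 kHz, 88.5 kHz, 101.5 kHz.

63.5 kHz, 88.5 kHz, 101.5 kHz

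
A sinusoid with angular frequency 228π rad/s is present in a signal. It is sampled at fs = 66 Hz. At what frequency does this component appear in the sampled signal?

ω = 228π rad/s → f = ω/(2π) = 114 Hz.
114 Hz mod fs = 48 Hz.
48 Hz > fs/2 = 33 Hz, folds to fs − 48 Hz = 18 Hz.

18 Hz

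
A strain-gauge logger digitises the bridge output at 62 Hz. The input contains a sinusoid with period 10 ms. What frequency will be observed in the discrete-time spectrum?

24 Hz

T = 10 ms → f = 1/T = 100 Hz.
100 Hz mod fs = 38 Hz.
38 Hz > fs/2 = 31 Hz, folds to fs − 38 Hz = 24 Hz.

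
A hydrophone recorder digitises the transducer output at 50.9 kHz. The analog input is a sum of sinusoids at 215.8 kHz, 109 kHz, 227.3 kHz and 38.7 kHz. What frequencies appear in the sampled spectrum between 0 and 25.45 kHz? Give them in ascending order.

7.2 kHz, 12.2 kHz, 23.7 kHz

fs/2 = 25.45 kHz.
215.8 kHz mod fs = 12.2 kHz.
12.2 kHz ≤ fs/2 = 25.45 kHz, appears at 12.2 kHz.
109 kHz mod fs = 7.2 kHz.
7.2 kHz ≤ fs/2 = 25.45 kHz, appears at 7.2 kHz.
227.3 kHz mod fs = 23.7 kHz.
23.7 kHz ≤ fs/2 = 25.45 kHz, appears at 23.7 kHz.
38.7 kHz > fs/2 = 25.45 kHz, folds to fs − 38.7 kHz = 12.2 kHz.
Distinct values: {7.2 kHz, 12.2 kHz, 23.7 kHz}.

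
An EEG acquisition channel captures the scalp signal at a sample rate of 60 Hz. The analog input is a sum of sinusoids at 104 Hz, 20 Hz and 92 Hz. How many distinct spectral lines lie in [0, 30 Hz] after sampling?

fs/2 = 30 Hz.
104 Hz mod fs = 44 Hz.
44 Hz > fs/2 = 30 Hz, folds to fs − 44 Hz = 16 Hz.
20 Hz ≤ fs/2 = 30 Hz, passes unchanged.
92 Hz mod fs = 32 Hz.
32 Hz > fs/2 = 30 Hz, folds to fs − 32 Hz = 28 Hz.
Distinct values: {16 Hz, 20 Hz, 28 Hz} → 3.

3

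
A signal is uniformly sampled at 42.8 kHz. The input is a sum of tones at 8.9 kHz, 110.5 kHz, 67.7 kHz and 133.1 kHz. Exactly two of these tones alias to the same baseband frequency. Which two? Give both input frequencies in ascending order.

fs/2 = 21.4 kHz.
8.9 kHz ≤ fs/2 = 21.4 kHz, passes unchanged.
110.5 kHz mod fs = 24.9 kHz.
24.9 kHz > fs/2 = 21.4 kHz, folds to fs − 24.9 kHz = 17.9 kHz.
67.7 kHz mod fs = 24.9 kHz.
24.9 kHz > fs/2 = 21.4 kHz, folds to fs − 24.9 kHz = 17.9 kHz.
133.1 kHz mod fs = 4.7 kHz.
4.7 kHz ≤ fs/2 = 21.4 kHz, appears at 4.7 kHz.
67.7 kHz and 110.5 kHz both map to 17.9 kHz.

67.7 kHz, 110.5 kHz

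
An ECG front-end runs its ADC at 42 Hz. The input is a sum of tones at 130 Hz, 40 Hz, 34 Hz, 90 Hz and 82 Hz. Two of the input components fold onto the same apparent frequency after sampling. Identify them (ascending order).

fs/2 = 21 Hz.
130 Hz mod fs = 4 Hz.
4 Hz ≤ fs/2 = 21 Hz, appears at 4 Hz.
40 Hz > fs/2 = 21 Hz, folds to fs − 40 Hz = 2 Hz.
34 Hz > fs/2 = 21 Hz, folds to fs − 34 Hz = 8 Hz.
90 Hz mod fs = 6 Hz.
6 Hz ≤ fs/2 = 21 Hz, appears at 6 Hz.
82 Hz mod fs = 40 Hz.
40 Hz > fs/2 = 21 Hz, folds to fs − 40 Hz = 2 Hz.
40 Hz and 82 Hz both map to 2 Hz.

40 Hz, 82 Hz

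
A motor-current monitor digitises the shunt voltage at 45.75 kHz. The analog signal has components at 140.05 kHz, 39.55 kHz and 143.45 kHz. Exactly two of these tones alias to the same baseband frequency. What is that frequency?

fs/2 = 22.875 kHz.
140.05 kHz mod fs = 2.8 kHz.
2.8 kHz ≤ fs/2 = 22.875 kHz, appears at 2.8 kHz.
39.55 kHz > fs/2 = 22.875 kHz, folds to fs − 39.55 kHz = 6.2 kHz.
143.45 kHz mod fs = 6.2 kHz.
6.2 kHz ≤ fs/2 = 22.875 kHz, appears at 6.2 kHz.
39.55 kHz and 143.45 kHz both map to 6.2 kHz.

6.2 kHz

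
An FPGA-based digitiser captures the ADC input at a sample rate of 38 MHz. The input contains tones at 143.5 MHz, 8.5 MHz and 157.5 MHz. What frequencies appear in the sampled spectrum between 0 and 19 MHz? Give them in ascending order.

5.5 MHz, 8.5 MHz

fs/2 = 19 MHz.
143.5 MHz mod fs = 29.5 MHz.
29.5 MHz > fs/2 = 19 MHz, folds to fs − 29.5 MHz = 8.5 MHz.
8.5 MHz ≤ fs/2 = 19 MHz, passes unchanged.
157.5 MHz mod fs = 5.5 MHz.
5.5 MHz ≤ fs/2 = 19 MHz, appears at 5.5 MHz.
Distinct values: {5.5 MHz, 8.5 MHz}.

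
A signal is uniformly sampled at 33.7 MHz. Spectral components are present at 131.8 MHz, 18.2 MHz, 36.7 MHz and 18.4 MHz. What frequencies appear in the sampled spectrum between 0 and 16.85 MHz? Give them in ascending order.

3 MHz, 15.3 MHz, 15.5 MHz

fs/2 = 16.85 MHz.
131.8 MHz mod fs = 30.7 MHz.
30.7 MHz > fs/2 = 16.85 MHz, folds to fs − 30.7 MHz = 3 MHz.
18.2 MHz > fs/2 = 16.85 MHz, folds to fs − 18.2 MHz = 15.5 MHz.
36.7 MHz mod fs = 3 MHz.
3 MHz ≤ fs/2 = 16.85 MHz, appears at 3 MHz.
18.4 MHz > fs/2 = 16.85 MHz, folds to fs − 18.4 MHz = 15.3 MHz.
Distinct values: {3 MHz, 15.3 MHz, 15.5 MHz}.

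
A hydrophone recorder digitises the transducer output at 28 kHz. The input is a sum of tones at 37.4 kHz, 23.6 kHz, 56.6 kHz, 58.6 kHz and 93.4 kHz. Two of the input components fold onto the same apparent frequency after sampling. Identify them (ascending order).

fs/2 = 14 kHz.
37.4 kHz mod fs = 9.4 kHz.
9.4 kHz ≤ fs/2 = 14 kHz, appears at 9.4 kHz.
23.6 kHz > fs/2 = 14 kHz, folds to fs − 23.6 kHz = 4.4 kHz.
56.6 kHz mod fs = 0.6 kHz.
0.6 kHz ≤ fs/2 = 14 kHz, appears at 0.6 kHz.
58.6 kHz mod fs = 2.6 kHz.
2.6 kHz ≤ fs/2 = 14 kHz, appears at 2.6 kHz.
93.4 kHz mod fs = 9.4 kHz.
9.4 kHz ≤ fs/2 = 14 kHz, appears at 9.4 kHz.
37.4 kHz and 93.4 kHz both map to 9.4 kHz.

37.4 kHz, 93.4 kHz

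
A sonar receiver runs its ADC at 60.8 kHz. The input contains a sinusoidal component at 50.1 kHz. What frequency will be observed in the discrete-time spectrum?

50.1 kHz > fs/2 = 30.4 kHz, folds to fs − 50.1 kHz = 10.7 kHz.

10.7 kHz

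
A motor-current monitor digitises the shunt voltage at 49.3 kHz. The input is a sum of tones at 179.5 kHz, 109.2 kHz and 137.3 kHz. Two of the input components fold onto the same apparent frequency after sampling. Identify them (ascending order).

109.2 kHz, 137.3 kHz

fs/2 = 24.65 kHz.
179.5 kHz mod fs = 31.6 kHz.
31.6 kHz > fs/2 = 24.65 kHz, folds to fs − 31.6 kHz = 17.7 kHz.
109.2 kHz mod fs = 10.6 kHz.
10.6 kHz ≤ fs/2 = 24.65 kHz, appears at 10.6 kHz.
137.3 kHz mod fs = 38.7 kHz.
38.7 kHz > fs/2 = 24.65 kHz, folds to fs − 38.7 kHz = 10.6 kHz.
109.2 kHz and 137.3 kHz both map to 10.6 kHz.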